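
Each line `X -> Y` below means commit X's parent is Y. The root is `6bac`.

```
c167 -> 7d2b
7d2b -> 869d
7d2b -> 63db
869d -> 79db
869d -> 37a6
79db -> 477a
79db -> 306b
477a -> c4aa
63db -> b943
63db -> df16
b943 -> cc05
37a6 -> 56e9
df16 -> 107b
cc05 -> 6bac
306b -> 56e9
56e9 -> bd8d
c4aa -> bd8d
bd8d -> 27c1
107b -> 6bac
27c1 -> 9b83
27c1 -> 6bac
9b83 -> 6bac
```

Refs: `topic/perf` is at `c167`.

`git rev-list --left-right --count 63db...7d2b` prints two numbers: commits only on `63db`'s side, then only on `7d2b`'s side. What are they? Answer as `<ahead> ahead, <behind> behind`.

Reachable from 63db: {107b, 63db, 6bac, b943, cc05, df16}.
Reachable from 7d2b: {107b, 27c1, 306b, 37a6, 477a, 56e9, 63db, 6bac, 79db, 7d2b, 869d, 9b83, b943, bd8d, c4aa, cc05, df16}.
Only in 63db's history (ahead): {} — 0.
Only in 7d2b's history (behind): {27c1, 306b, 37a6, 477a, 56e9, 79db, 7d2b, 869d, 9b83, bd8d, c4aa} — 11.

0 ahead, 11 behind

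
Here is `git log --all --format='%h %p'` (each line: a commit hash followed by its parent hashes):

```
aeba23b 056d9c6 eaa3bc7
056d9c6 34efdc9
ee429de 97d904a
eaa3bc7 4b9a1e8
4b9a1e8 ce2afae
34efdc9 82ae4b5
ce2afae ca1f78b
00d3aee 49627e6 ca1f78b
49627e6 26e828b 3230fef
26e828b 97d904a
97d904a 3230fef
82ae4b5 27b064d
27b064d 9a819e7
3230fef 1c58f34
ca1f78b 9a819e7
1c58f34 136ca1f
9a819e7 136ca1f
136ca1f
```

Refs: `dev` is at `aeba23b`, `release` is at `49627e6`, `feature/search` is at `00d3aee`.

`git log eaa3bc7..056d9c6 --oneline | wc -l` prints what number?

Reachable from 056d9c6: {056d9c6, 136ca1f, 27b064d, 34efdc9, 82ae4b5, 9a819e7}.
Reachable from eaa3bc7: {136ca1f, 4b9a1e8, 9a819e7, ca1f78b, ce2afae, eaa3bc7}.
In 056d9c6's history but not eaa3bc7's: {056d9c6, 27b064d, 34efdc9, 82ae4b5} — 4 commits.

4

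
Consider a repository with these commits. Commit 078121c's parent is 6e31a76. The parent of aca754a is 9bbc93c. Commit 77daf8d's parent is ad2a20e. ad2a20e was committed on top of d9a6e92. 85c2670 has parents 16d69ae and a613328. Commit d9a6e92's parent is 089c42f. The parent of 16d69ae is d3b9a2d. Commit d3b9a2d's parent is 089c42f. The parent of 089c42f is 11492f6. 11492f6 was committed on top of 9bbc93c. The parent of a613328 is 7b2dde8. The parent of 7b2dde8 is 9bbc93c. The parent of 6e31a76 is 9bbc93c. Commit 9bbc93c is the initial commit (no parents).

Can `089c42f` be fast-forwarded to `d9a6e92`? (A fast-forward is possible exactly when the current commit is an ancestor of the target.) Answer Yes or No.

Yes

A fast-forward from 089c42f to d9a6e92 is possible iff 089c42f is an ancestor of d9a6e92.
Ancestors of d9a6e92: {089c42f, 11492f6, 9bbc93c, d9a6e92}.
089c42f is among them, so fast-forward is possible.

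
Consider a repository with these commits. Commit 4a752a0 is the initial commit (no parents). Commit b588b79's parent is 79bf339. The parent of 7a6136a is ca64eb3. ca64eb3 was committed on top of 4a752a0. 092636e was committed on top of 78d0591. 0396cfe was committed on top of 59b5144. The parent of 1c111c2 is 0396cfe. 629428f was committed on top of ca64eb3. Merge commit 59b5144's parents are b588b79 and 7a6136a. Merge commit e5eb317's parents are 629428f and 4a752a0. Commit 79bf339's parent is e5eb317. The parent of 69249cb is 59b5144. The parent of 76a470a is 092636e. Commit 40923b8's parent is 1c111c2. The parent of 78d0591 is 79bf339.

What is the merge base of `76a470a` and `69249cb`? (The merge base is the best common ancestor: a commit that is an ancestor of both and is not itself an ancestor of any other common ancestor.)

79bf339

Ancestors of 76a470a: {092636e, 4a752a0, 629428f, 76a470a, 78d0591, 79bf339, ca64eb3, e5eb317}.
Ancestors of 69249cb: {4a752a0, 59b5144, 629428f, 69249cb, 79bf339, 7a6136a, b588b79, ca64eb3, e5eb317}.
Common ancestors: {4a752a0, 629428f, 79bf339, ca64eb3, e5eb317}.
Among these, 79bf339 is not an ancestor of any other common ancestor — it is the merge base.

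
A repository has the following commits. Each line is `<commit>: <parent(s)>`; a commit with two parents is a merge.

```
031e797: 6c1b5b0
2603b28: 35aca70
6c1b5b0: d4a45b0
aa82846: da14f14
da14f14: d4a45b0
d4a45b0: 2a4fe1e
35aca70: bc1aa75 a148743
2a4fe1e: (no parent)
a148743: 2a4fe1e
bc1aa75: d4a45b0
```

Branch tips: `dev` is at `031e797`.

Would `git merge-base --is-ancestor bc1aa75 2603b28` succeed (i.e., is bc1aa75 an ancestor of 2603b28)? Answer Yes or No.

Ancestors of 2603b28 (commits reachable by following parents): {2603b28, 2a4fe1e, 35aca70, a148743, bc1aa75, d4a45b0}.
bc1aa75 is in that set, so it is an ancestor of 2603b28.

Yes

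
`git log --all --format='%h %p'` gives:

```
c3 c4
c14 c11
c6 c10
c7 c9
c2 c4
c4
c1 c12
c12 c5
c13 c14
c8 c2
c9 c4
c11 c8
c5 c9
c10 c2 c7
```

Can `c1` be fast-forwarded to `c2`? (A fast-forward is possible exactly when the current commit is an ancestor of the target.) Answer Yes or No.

No

A fast-forward from c1 to c2 is possible iff c1 is an ancestor of c2.
Ancestors of c2: {c2, c4}.
c1 is not among them, so fast-forward is not possible.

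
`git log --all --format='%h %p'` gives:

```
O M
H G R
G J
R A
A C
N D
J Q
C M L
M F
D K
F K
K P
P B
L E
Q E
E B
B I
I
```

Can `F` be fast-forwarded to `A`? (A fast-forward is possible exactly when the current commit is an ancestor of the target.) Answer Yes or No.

A fast-forward from F to A is possible iff F is an ancestor of A.
Ancestors of A: {A, B, C, E, F, I, K, L, M, P}.
F is among them, so fast-forward is possible.

Yes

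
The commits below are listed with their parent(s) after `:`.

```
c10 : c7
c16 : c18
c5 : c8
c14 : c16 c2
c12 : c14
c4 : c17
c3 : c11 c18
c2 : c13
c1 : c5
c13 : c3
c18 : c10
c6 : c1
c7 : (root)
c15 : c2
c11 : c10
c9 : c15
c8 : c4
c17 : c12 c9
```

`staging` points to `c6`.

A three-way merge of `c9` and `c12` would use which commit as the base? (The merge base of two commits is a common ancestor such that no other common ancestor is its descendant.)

c2

Ancestors of c9: {c10, c11, c13, c15, c18, c2, c3, c7, c9}.
Ancestors of c12: {c10, c11, c12, c13, c14, c16, c18, c2, c3, c7}.
Common ancestors: {c10, c11, c13, c18, c2, c3, c7}.
Among these, c2 is not an ancestor of any other common ancestor — it is the merge base.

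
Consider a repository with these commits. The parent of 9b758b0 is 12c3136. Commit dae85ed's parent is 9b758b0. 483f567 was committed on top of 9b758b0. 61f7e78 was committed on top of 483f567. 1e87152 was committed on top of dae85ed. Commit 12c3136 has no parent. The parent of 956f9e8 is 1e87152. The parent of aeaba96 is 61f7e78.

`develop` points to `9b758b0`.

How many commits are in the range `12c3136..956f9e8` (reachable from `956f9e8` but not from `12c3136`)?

Reachable from 956f9e8: {12c3136, 1e87152, 956f9e8, 9b758b0, dae85ed}.
Reachable from 12c3136: {12c3136}.
In 956f9e8's history but not 12c3136's: {1e87152, 956f9e8, 9b758b0, dae85ed} — 4 commits.

4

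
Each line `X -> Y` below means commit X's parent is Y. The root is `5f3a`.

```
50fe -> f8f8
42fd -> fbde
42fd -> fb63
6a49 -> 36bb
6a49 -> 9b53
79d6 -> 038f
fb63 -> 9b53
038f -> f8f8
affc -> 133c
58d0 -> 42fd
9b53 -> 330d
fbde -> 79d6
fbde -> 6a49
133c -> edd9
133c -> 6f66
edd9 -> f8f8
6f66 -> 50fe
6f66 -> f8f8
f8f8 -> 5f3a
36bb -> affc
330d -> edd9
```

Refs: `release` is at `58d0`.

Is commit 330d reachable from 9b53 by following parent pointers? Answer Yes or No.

Ancestors of 9b53 (commits reachable by following parents): {330d, 5f3a, 9b53, edd9, f8f8}.
330d is in that set, so it is an ancestor of 9b53.

Yes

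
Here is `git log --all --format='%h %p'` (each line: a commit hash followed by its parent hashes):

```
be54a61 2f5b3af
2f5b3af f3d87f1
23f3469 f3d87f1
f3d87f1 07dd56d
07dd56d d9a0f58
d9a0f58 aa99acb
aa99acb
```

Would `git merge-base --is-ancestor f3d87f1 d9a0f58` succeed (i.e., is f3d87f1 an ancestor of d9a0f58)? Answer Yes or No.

Ancestors of d9a0f58: {aa99acb, d9a0f58}.
f3d87f1 is not in that set, so it is not an ancestor of d9a0f58.

No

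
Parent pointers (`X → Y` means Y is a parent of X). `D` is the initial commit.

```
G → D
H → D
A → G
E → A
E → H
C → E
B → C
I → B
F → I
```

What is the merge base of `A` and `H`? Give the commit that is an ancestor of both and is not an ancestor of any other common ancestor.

D

Ancestors of A: {A, D, G}.
Ancestors of H: {D, H}.
Common ancestors: {D}.
The only common ancestor is D, so it is the merge base.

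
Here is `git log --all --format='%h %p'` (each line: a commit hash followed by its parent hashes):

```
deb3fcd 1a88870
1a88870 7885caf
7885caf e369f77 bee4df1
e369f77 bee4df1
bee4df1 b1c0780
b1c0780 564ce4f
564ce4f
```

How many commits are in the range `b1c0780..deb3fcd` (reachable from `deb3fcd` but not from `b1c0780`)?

Reachable from deb3fcd: {1a88870, 564ce4f, 7885caf, b1c0780, bee4df1, deb3fcd, e369f77}.
Reachable from b1c0780: {564ce4f, b1c0780}.
In deb3fcd's history but not b1c0780's: {1a88870, 7885caf, bee4df1, deb3fcd, e369f77} — 5 commits.

5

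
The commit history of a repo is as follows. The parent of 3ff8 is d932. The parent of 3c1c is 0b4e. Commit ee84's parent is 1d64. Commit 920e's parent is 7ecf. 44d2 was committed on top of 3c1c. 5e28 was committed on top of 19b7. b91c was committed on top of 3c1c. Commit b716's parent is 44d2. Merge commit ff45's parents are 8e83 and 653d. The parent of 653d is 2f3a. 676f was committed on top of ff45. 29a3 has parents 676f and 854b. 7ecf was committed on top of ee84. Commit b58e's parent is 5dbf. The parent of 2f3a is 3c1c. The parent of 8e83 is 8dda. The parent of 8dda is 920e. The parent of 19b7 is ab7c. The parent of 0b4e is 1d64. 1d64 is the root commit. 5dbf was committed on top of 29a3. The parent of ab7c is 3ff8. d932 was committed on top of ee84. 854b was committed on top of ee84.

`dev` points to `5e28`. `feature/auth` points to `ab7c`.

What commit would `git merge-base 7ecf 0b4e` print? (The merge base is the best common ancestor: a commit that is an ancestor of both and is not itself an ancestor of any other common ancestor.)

Ancestors of 7ecf: {1d64, 7ecf, ee84}.
Ancestors of 0b4e: {0b4e, 1d64}.
Common ancestors: {1d64}.
The only common ancestor is 1d64, so it is the merge base.

1d64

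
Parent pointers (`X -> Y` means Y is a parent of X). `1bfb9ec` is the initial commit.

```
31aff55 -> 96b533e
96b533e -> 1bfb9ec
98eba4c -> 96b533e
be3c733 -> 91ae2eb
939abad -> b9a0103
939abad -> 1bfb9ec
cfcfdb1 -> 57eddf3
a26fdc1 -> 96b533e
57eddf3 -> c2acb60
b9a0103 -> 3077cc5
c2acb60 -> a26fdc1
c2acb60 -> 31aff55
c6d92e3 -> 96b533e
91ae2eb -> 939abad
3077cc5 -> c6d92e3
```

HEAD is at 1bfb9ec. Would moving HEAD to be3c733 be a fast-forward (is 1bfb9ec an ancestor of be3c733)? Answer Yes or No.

Yes

A fast-forward from 1bfb9ec to be3c733 is possible iff 1bfb9ec is an ancestor of be3c733.
Ancestors of be3c733: {1bfb9ec, 3077cc5, 91ae2eb, 939abad, 96b533e, b9a0103, be3c733, c6d92e3}.
1bfb9ec is among them, so fast-forward is possible.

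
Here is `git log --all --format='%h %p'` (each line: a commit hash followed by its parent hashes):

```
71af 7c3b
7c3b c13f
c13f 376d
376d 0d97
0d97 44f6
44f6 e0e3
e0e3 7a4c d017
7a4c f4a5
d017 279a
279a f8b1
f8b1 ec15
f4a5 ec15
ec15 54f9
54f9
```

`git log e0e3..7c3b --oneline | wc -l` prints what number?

5

Reachable from 7c3b: {0d97, 279a, 376d, 44f6, 54f9, 7a4c, 7c3b, c13f, d017, e0e3, ec15, f4a5, f8b1}.
Reachable from e0e3: {279a, 54f9, 7a4c, d017, e0e3, ec15, f4a5, f8b1}.
In 7c3b's history but not e0e3's: {0d97, 376d, 44f6, 7c3b, c13f} — 5 commits.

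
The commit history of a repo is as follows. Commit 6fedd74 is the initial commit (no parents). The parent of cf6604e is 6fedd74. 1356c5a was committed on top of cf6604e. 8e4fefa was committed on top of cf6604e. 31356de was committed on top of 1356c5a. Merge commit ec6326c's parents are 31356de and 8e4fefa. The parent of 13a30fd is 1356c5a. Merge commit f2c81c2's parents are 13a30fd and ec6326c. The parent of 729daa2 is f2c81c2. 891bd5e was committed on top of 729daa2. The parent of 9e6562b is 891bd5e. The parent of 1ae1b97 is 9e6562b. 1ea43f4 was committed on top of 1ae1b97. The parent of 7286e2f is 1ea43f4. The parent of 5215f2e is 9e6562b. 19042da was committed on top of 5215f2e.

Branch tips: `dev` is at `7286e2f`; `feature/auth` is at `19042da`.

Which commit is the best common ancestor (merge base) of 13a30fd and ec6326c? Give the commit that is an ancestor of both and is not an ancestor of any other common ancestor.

Ancestors of 13a30fd: {1356c5a, 13a30fd, 6fedd74, cf6604e}.
Ancestors of ec6326c: {1356c5a, 31356de, 6fedd74, 8e4fefa, cf6604e, ec6326c}.
Common ancestors: {1356c5a, 6fedd74, cf6604e}.
Among these, 1356c5a is not an ancestor of any other common ancestor — it is the merge base.

1356c5a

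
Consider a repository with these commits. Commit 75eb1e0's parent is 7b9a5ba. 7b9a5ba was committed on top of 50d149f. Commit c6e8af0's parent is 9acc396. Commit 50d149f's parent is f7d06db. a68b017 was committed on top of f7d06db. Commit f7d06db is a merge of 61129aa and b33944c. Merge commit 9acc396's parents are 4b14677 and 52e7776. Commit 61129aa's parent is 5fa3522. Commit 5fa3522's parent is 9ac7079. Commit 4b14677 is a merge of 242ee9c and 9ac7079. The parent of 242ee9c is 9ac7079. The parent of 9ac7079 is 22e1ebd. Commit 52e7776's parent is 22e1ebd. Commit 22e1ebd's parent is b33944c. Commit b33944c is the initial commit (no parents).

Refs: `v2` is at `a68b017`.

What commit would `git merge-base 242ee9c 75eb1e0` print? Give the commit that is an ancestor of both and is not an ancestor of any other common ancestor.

9ac7079

Ancestors of 242ee9c: {22e1ebd, 242ee9c, 9ac7079, b33944c}.
Ancestors of 75eb1e0: {22e1ebd, 50d149f, 5fa3522, 61129aa, 75eb1e0, 7b9a5ba, 9ac7079, b33944c, f7d06db}.
Common ancestors: {22e1ebd, 9ac7079, b33944c}.
Among these, 9ac7079 is not an ancestor of any other common ancestor — it is the merge base.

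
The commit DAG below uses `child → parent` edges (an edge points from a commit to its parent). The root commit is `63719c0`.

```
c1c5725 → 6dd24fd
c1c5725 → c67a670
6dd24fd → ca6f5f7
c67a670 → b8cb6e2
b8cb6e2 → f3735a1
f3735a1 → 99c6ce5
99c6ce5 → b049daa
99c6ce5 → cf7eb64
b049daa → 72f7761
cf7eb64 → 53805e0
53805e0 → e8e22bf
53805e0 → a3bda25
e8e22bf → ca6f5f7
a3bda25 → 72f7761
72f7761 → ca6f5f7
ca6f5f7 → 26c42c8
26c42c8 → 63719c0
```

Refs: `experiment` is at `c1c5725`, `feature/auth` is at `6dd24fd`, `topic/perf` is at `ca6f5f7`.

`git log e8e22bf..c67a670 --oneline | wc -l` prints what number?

Reachable from c67a670: {26c42c8, 53805e0, 63719c0, 72f7761, 99c6ce5, a3bda25, b049daa, b8cb6e2, c67a670, ca6f5f7, cf7eb64, e8e22bf, f3735a1}.
Reachable from e8e22bf: {26c42c8, 63719c0, ca6f5f7, e8e22bf}.
In c67a670's history but not e8e22bf's: {53805e0, 72f7761, 99c6ce5, a3bda25, b049daa, b8cb6e2, c67a670, cf7eb64, f3735a1} — 9 commits.

9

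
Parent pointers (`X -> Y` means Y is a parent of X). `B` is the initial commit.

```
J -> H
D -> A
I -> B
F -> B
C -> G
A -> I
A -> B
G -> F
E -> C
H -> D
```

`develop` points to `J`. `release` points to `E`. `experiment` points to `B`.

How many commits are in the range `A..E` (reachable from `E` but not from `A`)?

Reachable from E: {B, C, E, F, G}.
Reachable from A: {A, B, I}.
In E's history but not A's: {C, E, F, G} — 4 commits.

4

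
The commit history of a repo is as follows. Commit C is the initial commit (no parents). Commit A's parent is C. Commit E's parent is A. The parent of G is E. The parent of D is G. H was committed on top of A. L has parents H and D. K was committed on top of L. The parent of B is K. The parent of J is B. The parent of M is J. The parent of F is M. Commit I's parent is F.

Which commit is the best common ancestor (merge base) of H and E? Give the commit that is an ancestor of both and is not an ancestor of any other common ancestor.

A

Ancestors of H: {A, C, H}.
Ancestors of E: {A, C, E}.
Common ancestors: {A, C}.
Among these, A is not an ancestor of any other common ancestor — it is the merge base.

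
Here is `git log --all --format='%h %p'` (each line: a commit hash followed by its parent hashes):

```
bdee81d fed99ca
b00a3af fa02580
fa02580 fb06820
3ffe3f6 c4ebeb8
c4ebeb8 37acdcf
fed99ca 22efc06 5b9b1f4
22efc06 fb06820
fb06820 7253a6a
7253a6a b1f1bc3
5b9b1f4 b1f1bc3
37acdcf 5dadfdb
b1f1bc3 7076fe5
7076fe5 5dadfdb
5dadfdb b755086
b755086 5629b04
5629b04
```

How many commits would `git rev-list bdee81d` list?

Walking parent pointers from bdee81d: reachable set = {22efc06, 5629b04, 5b9b1f4, 5dadfdb, 7076fe5, 7253a6a, b1f1bc3, b755086, bdee81d, fb06820, fed99ca}.
That is 11 commits.

11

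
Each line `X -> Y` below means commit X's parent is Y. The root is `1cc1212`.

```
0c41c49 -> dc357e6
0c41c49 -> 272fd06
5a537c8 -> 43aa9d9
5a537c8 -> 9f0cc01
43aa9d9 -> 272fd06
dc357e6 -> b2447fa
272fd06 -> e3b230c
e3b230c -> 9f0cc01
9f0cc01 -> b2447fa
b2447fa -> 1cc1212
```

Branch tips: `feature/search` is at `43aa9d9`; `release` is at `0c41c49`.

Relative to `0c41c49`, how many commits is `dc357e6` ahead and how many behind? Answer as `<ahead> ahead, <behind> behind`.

Reachable from dc357e6: {1cc1212, b2447fa, dc357e6}.
Reachable from 0c41c49: {0c41c49, 1cc1212, 272fd06, 9f0cc01, b2447fa, dc357e6, e3b230c}.
Only in dc357e6's history (ahead): {} — 0.
Only in 0c41c49's history (behind): {0c41c49, 272fd06, 9f0cc01, e3b230c} — 4.

0 ahead, 4 behind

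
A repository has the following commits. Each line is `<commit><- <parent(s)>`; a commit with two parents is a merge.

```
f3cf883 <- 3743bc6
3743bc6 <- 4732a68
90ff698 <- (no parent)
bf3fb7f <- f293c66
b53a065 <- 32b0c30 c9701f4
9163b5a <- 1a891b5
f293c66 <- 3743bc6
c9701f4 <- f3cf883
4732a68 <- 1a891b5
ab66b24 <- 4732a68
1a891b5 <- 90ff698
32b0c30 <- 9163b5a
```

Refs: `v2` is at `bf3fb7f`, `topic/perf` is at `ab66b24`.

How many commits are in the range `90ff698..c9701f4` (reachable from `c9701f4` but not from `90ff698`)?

5

Reachable from c9701f4: {1a891b5, 3743bc6, 4732a68, 90ff698, c9701f4, f3cf883}.
Reachable from 90ff698: {90ff698}.
In c9701f4's history but not 90ff698's: {1a891b5, 3743bc6, 4732a68, c9701f4, f3cf883} — 5 commits.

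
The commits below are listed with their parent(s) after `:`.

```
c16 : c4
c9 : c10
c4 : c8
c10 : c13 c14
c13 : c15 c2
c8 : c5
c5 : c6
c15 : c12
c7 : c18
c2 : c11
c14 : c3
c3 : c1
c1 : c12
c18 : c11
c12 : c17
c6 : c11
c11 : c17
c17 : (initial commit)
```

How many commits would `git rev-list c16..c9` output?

Reachable from c9: {c1, c10, c11, c12, c13, c14, c15, c17, c2, c3, c9}.
Reachable from c16: {c11, c16, c17, c4, c5, c6, c8}.
In c9's history but not c16's: {c1, c10, c12, c13, c14, c15, c2, c3, c9} — 9 commits.

9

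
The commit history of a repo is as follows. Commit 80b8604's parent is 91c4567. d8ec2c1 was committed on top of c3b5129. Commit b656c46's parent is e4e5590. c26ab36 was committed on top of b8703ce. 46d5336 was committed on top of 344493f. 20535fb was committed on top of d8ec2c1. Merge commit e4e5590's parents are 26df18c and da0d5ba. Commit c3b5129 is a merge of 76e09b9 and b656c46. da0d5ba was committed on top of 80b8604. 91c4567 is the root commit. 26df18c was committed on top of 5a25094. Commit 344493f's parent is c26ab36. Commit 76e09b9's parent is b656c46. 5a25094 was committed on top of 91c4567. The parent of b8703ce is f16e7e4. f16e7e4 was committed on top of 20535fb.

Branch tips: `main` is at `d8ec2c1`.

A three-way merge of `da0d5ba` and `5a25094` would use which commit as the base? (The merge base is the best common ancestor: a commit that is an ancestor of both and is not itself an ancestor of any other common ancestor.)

Ancestors of da0d5ba: {80b8604, 91c4567, da0d5ba}.
Ancestors of 5a25094: {5a25094, 91c4567}.
Common ancestors: {91c4567}.
The only common ancestor is 91c4567, so it is the merge base.

91c4567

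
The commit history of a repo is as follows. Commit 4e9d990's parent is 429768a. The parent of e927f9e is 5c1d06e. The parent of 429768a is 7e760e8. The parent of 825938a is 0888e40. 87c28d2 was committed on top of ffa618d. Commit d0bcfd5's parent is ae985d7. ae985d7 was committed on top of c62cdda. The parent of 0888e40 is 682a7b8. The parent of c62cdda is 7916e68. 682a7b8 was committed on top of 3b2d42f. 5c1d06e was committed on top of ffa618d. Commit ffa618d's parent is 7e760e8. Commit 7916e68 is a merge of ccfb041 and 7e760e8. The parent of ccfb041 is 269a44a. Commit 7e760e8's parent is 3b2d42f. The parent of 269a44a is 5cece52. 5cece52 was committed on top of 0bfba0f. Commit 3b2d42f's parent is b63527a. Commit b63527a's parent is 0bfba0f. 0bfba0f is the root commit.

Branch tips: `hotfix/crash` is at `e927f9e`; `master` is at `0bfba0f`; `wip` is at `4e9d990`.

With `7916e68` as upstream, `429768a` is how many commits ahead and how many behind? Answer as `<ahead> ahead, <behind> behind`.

Reachable from 429768a: {0bfba0f, 3b2d42f, 429768a, 7e760e8, b63527a}.
Reachable from 7916e68: {0bfba0f, 269a44a, 3b2d42f, 5cece52, 7916e68, 7e760e8, b63527a, ccfb041}.
Only in 429768a's history (ahead): {429768a} — 1.
Only in 7916e68's history (behind): {269a44a, 5cece52, 7916e68, ccfb041} — 4.

1 ahead, 4 behind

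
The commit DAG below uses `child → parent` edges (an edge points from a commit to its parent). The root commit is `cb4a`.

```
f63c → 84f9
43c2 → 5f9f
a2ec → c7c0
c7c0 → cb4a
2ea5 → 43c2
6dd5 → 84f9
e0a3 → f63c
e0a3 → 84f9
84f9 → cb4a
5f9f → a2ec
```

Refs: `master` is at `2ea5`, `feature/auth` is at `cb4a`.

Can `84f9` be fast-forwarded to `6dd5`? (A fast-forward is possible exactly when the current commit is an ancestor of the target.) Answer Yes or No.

Yes

A fast-forward from 84f9 to 6dd5 is possible iff 84f9 is an ancestor of 6dd5.
Ancestors of 6dd5: {6dd5, 84f9, cb4a}.
84f9 is among them, so fast-forward is possible.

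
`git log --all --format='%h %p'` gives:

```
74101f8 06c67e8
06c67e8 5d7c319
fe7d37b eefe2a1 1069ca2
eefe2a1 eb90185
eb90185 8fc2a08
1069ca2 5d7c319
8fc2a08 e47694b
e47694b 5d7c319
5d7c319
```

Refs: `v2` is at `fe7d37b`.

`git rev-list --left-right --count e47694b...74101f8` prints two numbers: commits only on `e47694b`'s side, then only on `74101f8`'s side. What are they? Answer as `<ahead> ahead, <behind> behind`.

Reachable from e47694b: {5d7c319, e47694b}.
Reachable from 74101f8: {06c67e8, 5d7c319, 74101f8}.
Only in e47694b's history (ahead): {e47694b} — 1.
Only in 74101f8's history (behind): {06c67e8, 74101f8} — 2.

1 ahead, 2 behind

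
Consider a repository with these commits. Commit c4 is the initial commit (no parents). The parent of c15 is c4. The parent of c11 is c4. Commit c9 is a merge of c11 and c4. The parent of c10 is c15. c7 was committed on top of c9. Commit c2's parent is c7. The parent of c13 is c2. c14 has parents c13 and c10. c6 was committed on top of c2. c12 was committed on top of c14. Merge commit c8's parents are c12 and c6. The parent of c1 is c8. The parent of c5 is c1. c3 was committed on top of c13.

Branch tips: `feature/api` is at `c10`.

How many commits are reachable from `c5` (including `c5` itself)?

Walking parent pointers from c5: reachable set = {c1, c10, c11, c12, c13, c14, c15, c2, c4, c5, c6, c7, c8, c9}.
That is 14 commits.

14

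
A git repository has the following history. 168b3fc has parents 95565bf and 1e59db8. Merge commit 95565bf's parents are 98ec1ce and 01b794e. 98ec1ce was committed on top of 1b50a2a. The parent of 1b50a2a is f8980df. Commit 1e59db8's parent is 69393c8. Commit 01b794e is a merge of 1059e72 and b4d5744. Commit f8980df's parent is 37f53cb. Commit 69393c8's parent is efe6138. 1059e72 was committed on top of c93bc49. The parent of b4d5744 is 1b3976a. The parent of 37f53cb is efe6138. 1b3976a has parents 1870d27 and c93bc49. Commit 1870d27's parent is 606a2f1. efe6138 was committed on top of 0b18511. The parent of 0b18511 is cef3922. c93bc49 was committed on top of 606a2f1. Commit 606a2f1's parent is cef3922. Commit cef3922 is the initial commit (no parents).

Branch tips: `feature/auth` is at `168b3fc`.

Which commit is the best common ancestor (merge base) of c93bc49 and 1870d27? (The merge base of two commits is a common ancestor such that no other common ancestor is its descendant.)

Ancestors of c93bc49: {606a2f1, c93bc49, cef3922}.
Ancestors of 1870d27: {1870d27, 606a2f1, cef3922}.
Common ancestors: {606a2f1, cef3922}.
Among these, 606a2f1 is not an ancestor of any other common ancestor — it is the merge base.

606a2f1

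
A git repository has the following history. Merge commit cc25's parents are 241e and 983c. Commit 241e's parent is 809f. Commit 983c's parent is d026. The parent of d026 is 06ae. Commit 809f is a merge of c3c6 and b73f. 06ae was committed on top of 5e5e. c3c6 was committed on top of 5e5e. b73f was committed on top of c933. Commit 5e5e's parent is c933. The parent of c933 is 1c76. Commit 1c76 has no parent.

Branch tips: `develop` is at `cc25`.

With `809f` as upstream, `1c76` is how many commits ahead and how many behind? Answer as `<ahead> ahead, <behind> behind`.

Reachable from 1c76: {1c76}.
Reachable from 809f: {1c76, 5e5e, 809f, b73f, c3c6, c933}.
Only in 1c76's history (ahead): {} — 0.
Only in 809f's history (behind): {5e5e, 809f, b73f, c3c6, c933} — 5.

0 ahead, 5 behind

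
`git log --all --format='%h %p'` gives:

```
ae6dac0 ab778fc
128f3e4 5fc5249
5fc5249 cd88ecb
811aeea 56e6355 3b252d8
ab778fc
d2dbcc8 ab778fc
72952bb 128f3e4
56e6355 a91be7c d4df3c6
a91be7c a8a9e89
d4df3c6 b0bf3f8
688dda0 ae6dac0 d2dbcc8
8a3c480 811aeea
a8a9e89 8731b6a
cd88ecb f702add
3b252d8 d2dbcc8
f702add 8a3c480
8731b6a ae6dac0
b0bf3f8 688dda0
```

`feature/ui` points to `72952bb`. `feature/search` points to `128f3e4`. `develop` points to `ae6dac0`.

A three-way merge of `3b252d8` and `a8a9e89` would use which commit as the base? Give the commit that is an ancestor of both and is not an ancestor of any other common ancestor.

Ancestors of 3b252d8: {3b252d8, ab778fc, d2dbcc8}.
Ancestors of a8a9e89: {8731b6a, a8a9e89, ab778fc, ae6dac0}.
Common ancestors: {ab778fc}.
The only common ancestor is ab778fc, so it is the merge base.

ab778fc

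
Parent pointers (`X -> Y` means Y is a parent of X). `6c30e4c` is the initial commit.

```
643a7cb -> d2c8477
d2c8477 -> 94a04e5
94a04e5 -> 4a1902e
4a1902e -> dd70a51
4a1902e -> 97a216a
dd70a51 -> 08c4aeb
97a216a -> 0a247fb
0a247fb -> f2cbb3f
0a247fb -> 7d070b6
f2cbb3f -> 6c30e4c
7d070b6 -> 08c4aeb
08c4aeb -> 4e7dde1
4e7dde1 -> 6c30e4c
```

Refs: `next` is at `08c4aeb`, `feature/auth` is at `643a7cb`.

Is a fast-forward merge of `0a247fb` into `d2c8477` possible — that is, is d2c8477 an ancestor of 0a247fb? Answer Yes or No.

No

A fast-forward from d2c8477 to 0a247fb is possible iff d2c8477 is an ancestor of 0a247fb.
Ancestors of 0a247fb: {08c4aeb, 0a247fb, 4e7dde1, 6c30e4c, 7d070b6, f2cbb3f}.
d2c8477 is not among them, so fast-forward is not possible.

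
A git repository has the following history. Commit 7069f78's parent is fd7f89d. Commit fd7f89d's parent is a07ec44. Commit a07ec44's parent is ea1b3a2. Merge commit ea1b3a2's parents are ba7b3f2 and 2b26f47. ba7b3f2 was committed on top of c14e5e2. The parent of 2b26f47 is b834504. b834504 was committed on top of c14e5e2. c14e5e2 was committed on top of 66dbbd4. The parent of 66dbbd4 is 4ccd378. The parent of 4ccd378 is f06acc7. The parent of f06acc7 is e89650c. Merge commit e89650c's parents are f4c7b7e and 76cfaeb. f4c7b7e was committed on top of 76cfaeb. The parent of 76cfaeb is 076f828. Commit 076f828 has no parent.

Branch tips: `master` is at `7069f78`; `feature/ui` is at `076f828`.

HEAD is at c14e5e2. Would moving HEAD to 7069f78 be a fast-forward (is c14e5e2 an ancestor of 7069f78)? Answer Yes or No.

A fast-forward from c14e5e2 to 7069f78 is possible iff c14e5e2 is an ancestor of 7069f78.
Ancestors of 7069f78: {076f828, 2b26f47, 4ccd378, 66dbbd4, 7069f78, 76cfaeb, a07ec44, b834504, ba7b3f2, c14e5e2, e89650c, ea1b3a2, f06acc7, f4c7b7e, fd7f89d}.
c14e5e2 is among them, so fast-forward is possible.

Yes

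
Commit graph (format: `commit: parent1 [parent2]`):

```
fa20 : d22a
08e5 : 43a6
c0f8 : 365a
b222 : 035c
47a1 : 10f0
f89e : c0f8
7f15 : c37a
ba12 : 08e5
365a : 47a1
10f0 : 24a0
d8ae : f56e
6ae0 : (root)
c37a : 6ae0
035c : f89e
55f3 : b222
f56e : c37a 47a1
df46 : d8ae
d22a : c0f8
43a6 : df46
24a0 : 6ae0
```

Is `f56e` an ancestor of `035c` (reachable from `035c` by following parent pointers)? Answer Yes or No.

No

Ancestors of 035c: {035c, 10f0, 24a0, 365a, 47a1, 6ae0, c0f8, f89e}.
f56e is not in that set, so it is not an ancestor of 035c.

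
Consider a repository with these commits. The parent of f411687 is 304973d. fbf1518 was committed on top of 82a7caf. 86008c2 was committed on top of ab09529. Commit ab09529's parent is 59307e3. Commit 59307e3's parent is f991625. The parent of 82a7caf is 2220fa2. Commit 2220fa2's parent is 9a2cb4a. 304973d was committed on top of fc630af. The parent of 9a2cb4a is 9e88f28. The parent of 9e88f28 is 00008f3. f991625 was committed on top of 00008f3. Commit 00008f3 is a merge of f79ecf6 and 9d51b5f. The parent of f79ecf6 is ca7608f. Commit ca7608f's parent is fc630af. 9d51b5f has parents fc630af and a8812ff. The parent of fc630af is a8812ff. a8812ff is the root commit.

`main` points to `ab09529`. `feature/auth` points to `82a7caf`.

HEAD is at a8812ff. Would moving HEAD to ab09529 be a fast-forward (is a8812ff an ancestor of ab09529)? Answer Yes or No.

Yes

A fast-forward from a8812ff to ab09529 is possible iff a8812ff is an ancestor of ab09529.
Ancestors of ab09529: {00008f3, 59307e3, 9d51b5f, a8812ff, ab09529, ca7608f, f79ecf6, f991625, fc630af}.
a8812ff is among them, so fast-forward is possible.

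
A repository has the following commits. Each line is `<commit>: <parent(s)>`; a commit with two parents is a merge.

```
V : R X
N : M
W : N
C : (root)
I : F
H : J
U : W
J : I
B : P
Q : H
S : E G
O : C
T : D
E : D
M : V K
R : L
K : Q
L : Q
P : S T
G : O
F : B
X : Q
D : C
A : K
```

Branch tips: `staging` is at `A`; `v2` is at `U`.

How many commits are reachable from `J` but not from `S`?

6

Reachable from J: {B, C, D, E, F, G, I, J, O, P, S, T}.
Reachable from S: {C, D, E, G, O, S}.
In J's history but not S's: {B, F, I, J, P, T} — 6 commits.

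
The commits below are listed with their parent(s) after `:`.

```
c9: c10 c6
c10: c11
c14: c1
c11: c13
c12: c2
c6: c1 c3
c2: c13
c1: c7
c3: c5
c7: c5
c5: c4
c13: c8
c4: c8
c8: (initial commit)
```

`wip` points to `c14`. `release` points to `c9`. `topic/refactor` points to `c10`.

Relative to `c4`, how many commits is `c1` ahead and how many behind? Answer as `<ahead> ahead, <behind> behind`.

3 ahead, 0 behind

Reachable from c1: {c1, c4, c5, c7, c8}.
Reachable from c4: {c4, c8}.
Only in c1's history (ahead): {c1, c5, c7} — 3.
Only in c4's history (behind): {} — 0.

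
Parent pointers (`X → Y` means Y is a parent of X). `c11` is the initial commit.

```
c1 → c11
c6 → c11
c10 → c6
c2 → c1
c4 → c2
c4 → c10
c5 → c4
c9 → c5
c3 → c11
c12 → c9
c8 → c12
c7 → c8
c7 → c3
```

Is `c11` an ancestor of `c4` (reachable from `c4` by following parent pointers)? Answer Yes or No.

Yes

Ancestors of c4 (commits reachable by following parents): {c1, c10, c11, c2, c4, c6}.
c11 is in that set, so it is an ancestor of c4.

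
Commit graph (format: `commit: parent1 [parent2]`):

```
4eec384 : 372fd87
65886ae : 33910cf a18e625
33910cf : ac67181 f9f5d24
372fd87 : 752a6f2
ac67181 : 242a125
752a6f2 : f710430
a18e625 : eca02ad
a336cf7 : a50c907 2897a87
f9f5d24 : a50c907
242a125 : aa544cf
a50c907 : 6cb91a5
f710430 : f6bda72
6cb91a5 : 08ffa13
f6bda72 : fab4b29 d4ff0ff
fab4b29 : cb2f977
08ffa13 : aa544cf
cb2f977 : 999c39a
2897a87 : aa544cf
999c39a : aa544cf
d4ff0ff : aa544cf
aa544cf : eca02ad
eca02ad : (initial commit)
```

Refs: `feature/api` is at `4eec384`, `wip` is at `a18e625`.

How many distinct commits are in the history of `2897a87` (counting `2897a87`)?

3

Walking parent pointers from 2897a87: reachable set = {2897a87, aa544cf, eca02ad}.
That is 3 commits.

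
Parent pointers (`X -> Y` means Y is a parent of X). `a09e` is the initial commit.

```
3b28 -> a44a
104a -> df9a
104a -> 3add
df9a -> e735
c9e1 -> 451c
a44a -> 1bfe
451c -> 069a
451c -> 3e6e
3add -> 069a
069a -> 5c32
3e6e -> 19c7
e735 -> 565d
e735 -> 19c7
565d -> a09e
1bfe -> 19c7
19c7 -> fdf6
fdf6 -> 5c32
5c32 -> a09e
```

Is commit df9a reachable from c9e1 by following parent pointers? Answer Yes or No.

Ancestors of c9e1: {069a, 19c7, 3e6e, 451c, 5c32, a09e, c9e1, fdf6}.
df9a is not in that set, so it is not an ancestor of c9e1.

No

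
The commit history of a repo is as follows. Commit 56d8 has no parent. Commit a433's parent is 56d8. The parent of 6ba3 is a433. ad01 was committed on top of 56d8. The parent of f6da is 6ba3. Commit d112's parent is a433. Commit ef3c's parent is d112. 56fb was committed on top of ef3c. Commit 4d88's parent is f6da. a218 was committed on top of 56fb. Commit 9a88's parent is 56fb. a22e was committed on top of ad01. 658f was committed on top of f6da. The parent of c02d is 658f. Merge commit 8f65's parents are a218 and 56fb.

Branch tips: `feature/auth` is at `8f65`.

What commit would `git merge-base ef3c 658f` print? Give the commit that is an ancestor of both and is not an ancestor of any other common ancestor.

Ancestors of ef3c: {56d8, a433, d112, ef3c}.
Ancestors of 658f: {56d8, 658f, 6ba3, a433, f6da}.
Common ancestors: {56d8, a433}.
Among these, a433 is not an ancestor of any other common ancestor — it is the merge base.

a433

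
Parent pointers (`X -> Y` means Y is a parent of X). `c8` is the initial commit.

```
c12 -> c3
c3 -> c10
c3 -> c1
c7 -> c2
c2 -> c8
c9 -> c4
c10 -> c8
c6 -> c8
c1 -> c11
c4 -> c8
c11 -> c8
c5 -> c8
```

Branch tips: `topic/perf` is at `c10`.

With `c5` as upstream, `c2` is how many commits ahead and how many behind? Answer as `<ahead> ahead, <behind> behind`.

Reachable from c2: {c2, c8}.
Reachable from c5: {c5, c8}.
Only in c2's history (ahead): {c2} — 1.
Only in c5's history (behind): {c5} — 1.

1 ahead, 1 behind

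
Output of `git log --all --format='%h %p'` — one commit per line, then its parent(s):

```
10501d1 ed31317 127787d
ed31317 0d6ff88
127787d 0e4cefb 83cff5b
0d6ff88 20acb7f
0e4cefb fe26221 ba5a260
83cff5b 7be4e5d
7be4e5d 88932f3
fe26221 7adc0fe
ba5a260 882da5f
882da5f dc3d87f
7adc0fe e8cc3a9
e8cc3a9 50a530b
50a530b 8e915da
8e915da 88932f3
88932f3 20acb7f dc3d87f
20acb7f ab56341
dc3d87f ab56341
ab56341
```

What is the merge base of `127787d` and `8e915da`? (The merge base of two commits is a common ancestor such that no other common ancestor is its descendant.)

8e915da

Ancestors of 127787d: {0e4cefb, 127787d, 20acb7f, 50a530b, 7adc0fe, 7be4e5d, 83cff5b, 882da5f, 88932f3, 8e915da, ab56341, ba5a260, dc3d87f, e8cc3a9, fe26221}.
Ancestors of 8e915da: {20acb7f, 88932f3, 8e915da, ab56341, dc3d87f}.
Common ancestors: {20acb7f, 88932f3, 8e915da, ab56341, dc3d87f}.
Among these, 8e915da is not an ancestor of any other common ancestor — it is the merge base.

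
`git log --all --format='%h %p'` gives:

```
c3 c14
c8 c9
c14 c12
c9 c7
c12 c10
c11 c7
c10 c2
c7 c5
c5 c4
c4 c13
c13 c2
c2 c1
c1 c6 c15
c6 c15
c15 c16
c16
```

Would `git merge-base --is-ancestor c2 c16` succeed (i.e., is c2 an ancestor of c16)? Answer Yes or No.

Ancestors of c16: {c16}.
c2 is not in that set, so it is not an ancestor of c16.

No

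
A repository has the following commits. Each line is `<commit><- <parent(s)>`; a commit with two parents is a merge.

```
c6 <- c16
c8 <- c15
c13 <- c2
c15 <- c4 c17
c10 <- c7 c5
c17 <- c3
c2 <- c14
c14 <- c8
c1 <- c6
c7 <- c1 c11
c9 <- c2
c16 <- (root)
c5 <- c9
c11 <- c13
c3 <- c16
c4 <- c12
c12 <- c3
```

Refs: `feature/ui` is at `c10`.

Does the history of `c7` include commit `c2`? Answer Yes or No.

Ancestors of c7 (commits reachable by following parents): {c1, c11, c12, c13, c14, c15, c16, c17, c2, c3, c4, c6, c7, c8}.
c2 is in that set, so it is an ancestor of c7.

Yes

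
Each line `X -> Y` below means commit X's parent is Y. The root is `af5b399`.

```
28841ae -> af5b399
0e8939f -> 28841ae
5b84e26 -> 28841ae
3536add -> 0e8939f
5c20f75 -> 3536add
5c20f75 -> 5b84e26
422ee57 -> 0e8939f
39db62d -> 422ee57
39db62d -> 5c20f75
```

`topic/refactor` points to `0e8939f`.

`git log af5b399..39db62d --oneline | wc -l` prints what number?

Reachable from 39db62d: {0e8939f, 28841ae, 3536add, 39db62d, 422ee57, 5b84e26, 5c20f75, af5b399}.
Reachable from af5b399: {af5b399}.
In 39db62d's history but not af5b399's: {0e8939f, 28841ae, 3536add, 39db62d, 422ee57, 5b84e26, 5c20f75} — 7 commits.

7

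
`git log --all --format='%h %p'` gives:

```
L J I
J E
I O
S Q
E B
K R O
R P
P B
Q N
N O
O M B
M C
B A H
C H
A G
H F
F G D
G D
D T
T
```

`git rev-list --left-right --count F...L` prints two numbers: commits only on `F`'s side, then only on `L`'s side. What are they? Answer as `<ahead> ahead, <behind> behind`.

0 ahead, 10 behind

Reachable from F: {D, F, G, T}.
Reachable from L: {A, B, C, D, E, F, G, H, I, J, L, M, O, T}.
Only in F's history (ahead): {} — 0.
Only in L's history (behind): {A, B, C, E, H, I, J, L, M, O} — 10.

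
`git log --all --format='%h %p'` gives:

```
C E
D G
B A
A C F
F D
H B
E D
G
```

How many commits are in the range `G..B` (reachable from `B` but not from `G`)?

Reachable from B: {A, B, C, D, E, F, G}.
Reachable from G: {G}.
In B's history but not G's: {A, B, C, D, E, F} — 6 commits.

6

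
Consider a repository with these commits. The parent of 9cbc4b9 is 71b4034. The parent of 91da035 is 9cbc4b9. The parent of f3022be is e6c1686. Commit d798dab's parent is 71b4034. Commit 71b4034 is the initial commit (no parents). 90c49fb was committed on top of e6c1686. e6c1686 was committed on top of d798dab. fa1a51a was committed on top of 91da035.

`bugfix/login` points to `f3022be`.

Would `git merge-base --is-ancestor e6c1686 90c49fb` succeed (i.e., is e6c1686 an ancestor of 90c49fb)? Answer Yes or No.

Ancestors of 90c49fb (commits reachable by following parents): {71b4034, 90c49fb, d798dab, e6c1686}.
e6c1686 is in that set, so it is an ancestor of 90c49fb.

Yes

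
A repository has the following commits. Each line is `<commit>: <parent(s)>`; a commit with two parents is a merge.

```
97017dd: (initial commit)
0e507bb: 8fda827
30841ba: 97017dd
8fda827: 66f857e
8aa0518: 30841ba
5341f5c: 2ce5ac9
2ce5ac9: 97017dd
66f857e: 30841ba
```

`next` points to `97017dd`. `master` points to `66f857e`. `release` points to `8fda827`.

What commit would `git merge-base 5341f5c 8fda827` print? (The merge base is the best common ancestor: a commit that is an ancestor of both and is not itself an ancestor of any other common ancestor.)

Ancestors of 5341f5c: {2ce5ac9, 5341f5c, 97017dd}.
Ancestors of 8fda827: {30841ba, 66f857e, 8fda827, 97017dd}.
Common ancestors: {97017dd}.
The only common ancestor is 97017dd, so it is the merge base.

97017dd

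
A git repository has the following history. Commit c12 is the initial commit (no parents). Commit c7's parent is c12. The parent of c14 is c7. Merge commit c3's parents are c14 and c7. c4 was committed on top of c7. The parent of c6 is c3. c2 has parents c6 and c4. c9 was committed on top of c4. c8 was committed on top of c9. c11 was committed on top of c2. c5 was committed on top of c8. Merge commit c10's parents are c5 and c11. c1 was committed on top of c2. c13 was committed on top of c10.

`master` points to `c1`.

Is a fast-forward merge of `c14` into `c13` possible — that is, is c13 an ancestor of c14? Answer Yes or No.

A fast-forward from c13 to c14 is possible iff c13 is an ancestor of c14.
Ancestors of c14: {c12, c14, c7}.
c13 is not among them, so fast-forward is not possible.

No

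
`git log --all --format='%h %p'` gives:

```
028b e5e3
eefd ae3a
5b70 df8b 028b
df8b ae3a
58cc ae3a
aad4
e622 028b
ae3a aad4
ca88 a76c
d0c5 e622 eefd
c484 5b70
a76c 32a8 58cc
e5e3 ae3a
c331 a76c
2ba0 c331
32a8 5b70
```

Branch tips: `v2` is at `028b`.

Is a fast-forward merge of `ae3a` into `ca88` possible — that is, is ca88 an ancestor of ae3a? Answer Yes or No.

No

A fast-forward from ca88 to ae3a is possible iff ca88 is an ancestor of ae3a.
Ancestors of ae3a: {aad4, ae3a}.
ca88 is not among them, so fast-forward is not possible.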